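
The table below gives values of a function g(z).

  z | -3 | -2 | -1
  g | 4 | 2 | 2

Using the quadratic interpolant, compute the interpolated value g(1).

8

Evaluate each Lagrange basis at z = 1:
L_0(1) = (3)·(2)/[(-1)·(-2)] = 3
L_1(1) = (4)·(2)/[(1)·(-1)] = -8
L_2(1) = (4)·(3)/[(2)·(1)] = 6
Sum: 4·(3) + 2·(-8) + 2·(6) = 8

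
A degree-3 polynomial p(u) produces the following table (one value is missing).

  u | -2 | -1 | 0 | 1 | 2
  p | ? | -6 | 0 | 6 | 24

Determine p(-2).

The 4 known values determine p uniquely (degree ≤ 3).
Evaluate each Lagrange basis at u = -2:
L_0(-2) = (-2)·(-3)·(-4)/[(-1)·(-2)·(-3)] = 4
L_1(-2) = (-1)·(-3)·(-4)/[(1)·(-1)·(-2)] = -6
L_2(-2) = (-1)·(-2)·(-4)/[(2)·(1)·(-1)] = 4
L_3(-2) = (-1)·(-2)·(-3)/[(3)·(2)·(1)] = -1
Sum: (-6)·(4) + 0 + 6·(4) + 24·(-1) = -24

-24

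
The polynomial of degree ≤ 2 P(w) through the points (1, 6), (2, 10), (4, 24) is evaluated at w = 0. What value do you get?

Using Newton's divided-difference form:
P[1,2] = (10 - 6) / (2 - 1) = 4
P[2,4] = (24 - 10) / (4 - 2) = 7
P[1,2,4] = (7 - 4) / (4 - 1) = 1
P(0) = 6 + 4·(-1) + 1·(-1)·(-2) = 4

4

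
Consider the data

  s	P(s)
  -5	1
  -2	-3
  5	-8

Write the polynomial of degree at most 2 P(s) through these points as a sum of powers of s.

P(s) = (13/210)s^2 - (9/10)s - 106/21

L_0(s) = (s + 2)(s - 5) / [30] = (1/30)s^2 - (1/10)s - 1/3
L_1(s) = (s + 5)(s - 5) / [-21] = -(1/21)s^2 + 25/21
L_2(s) = (s + 5)(s + 2) / [70] = (1/70)s^2 + (1/10)s + 1/7
P(s) = 1·L_0 + (-3)·L_1 + (-8)·L_2
  1·L_0(s) = (1/30)s^2 - (1/10)s - 1/3
  (-3)·L_1(s) = (1/7)s^2 - 25/7
  (-8)·L_2(s) = -(4/35)s^2 - (4/5)s - 8/7
Adding term by term: (13/210)s^2 - (9/10)s - 106/21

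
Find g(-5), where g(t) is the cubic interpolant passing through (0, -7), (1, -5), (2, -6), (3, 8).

-692

Evaluate each Lagrange basis at t = -5:
L_0(-5) = (-6)·(-7)·(-8)/[(-1)·(-2)·(-3)] = 56
L_1(-5) = (-5)·(-7)·(-8)/[(1)·(-1)·(-2)] = -140
L_2(-5) = (-5)·(-6)·(-8)/[(2)·(1)·(-1)] = 120
L_3(-5) = (-5)·(-6)·(-7)/[(3)·(2)·(1)] = -35
Sum: (-7)·(56) + (-5)·(-140) + (-6)·(120) + 8·(-35) = -692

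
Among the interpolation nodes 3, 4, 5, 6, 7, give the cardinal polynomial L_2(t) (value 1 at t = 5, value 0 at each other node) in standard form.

L_2(t) = (t - 3)(t - 4)(t - 6)(t - 7) / [(2)·(1)·(-1)·(-2)]
       = (t^4 - 20t^3 + 145t^2 - 450t + 504) / (4)

L_2(t) = (1/4)t^4 - 5t^3 + (145/4)t^2 - (225/2)t + 126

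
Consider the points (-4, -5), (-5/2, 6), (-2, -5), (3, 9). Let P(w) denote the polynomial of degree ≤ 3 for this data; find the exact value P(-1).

Evaluate each Lagrange basis at w = -1:
L_0(-1) = (3/2)·(1)·(-4)/[(-3/2)·(-2)·(-7)] = 2/7
L_1(-1) = (3)·(1)·(-4)/[(3/2)·(-1/2)·(-11/2)] = -32/11
L_2(-1) = (3)·(3/2)·(-4)/[(2)·(1/2)·(-5)] = 18/5
L_3(-1) = (3)·(3/2)·(1)/[(7)·(11/2)·(5)] = 9/385
Sum: (-5)·(2/7) + 6·(-32/11) + (-5)·(18/5) + 9·(9/385) = -2017/55

-2017/55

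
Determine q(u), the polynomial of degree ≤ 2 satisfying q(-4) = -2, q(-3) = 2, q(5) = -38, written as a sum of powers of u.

q(u) = -u^2 - 3u + 2

Newton's divided differences:
q[-4,-3] = (2 - (-2)) / (-3 - (-4)) = 4
q[-3,5] = (-38 - 2) / (5 - (-3)) = -5
q[-4,-3,5] = (-5 - 4) / (5 - (-4)) = -1
q(u) = -2 + 4·(u + 4) + (-1)·(u + 4)(u + 3)
Expanding: q(u) = -u^2 - 3u + 2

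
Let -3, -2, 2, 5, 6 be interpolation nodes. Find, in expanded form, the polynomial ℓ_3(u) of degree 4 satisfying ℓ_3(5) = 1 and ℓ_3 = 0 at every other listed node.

ℓ_3(u) = (u + 3)(u + 2)(u - 2)(u - 6) / [(8)·(7)·(3)·(-1)]
       = (u^4 - 3u^3 - 22u^2 + 12u + 72) / (-168)

ℓ_3(u) = -(1/168)u^4 + (1/56)u^3 + (11/84)u^2 - (1/14)u - 3/7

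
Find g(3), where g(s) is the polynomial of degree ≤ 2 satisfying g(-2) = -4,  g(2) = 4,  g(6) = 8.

Using Newton's divided-difference form:
g[-2,2] = (4 - (-4)) / (2 - (-2)) = 2
g[2,6] = (8 - 4) / (6 - 2) = 1
g[-2,2,6] = (1 - 2) / (6 - (-2)) = -1/8
g(3) = -4 + 2·(5) + (-1/8)·(5)·(1) = 43/8

43/8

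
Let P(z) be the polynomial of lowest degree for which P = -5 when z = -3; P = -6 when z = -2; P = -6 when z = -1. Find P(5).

Evaluate each Lagrange basis at z = 5:
L_0(5) = (7)·(6)/[(-1)·(-2)] = 21
L_1(5) = (8)·(6)/[(1)·(-1)] = -48
L_2(5) = (8)·(7)/[(2)·(1)] = 28
Sum: (-5)·(21) + (-6)·(-48) + (-6)·(28) = 15

15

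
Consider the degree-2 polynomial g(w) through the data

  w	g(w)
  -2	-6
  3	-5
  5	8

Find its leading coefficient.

9/10

L_0(w) = (w - 3)(w - 5) / [35] = (1/35)w^2 - (8/35)w + 3/7
L_1(w) = (w + 2)(w - 5) / [-10] = -(1/10)w^2 + (3/10)w + 1
L_2(w) = (w + 2)(w - 3) / [14] = (1/14)w^2 - (1/14)w - 3/7
g(w) = (-6)·L_0 + (-5)·L_1 + 8·L_2
Only the coefficient of w^2 is needed; take it from each L_i and combine:
(-6)·(1/35) + (-5)·(-1/10) + 8·(1/14) = 9/10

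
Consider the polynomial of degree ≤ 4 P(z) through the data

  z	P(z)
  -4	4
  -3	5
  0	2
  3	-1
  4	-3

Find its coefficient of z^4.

The leading coefficient equals the top divided difference P[-4,-3,0,3,4].
P[-4,-3] = (5 - 4) / (-3 - (-4)) = 1
P[-3,0] = (2 - 5) / (0 - (-3)) = -1
P[0,3] = (-1 - 2) / (3 - 0) = -1
P[3,4] = (-3 - (-1)) / (4 - 3) = -2
P[-4,-3,0] = (-1 - 1) / (0 - (-4)) = -1/2
P[-3,0,3] = (-1 - (-1)) / (3 - (-3)) = 0
P[0,3,4] = (-2 - (-1)) / (4 - 0) = -1/4
P[-4,-3,0,3] = (0 - (-1/2)) / (3 - (-4)) = 1/14
P[-3,0,3,4] = (-1/4 - 0) / (4 - (-3)) = -1/28
P[-4,-3,0,3,4] = (-1/28 - 1/14) / (4 - (-4)) = -3/224

-3/224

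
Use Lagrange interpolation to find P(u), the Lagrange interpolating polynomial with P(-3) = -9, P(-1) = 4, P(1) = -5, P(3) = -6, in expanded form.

P(u) = (5/8)u^3 - (7/8)u^2 - (41/8)u + 3/8

L_0(u) = (u + 1)(u - 1)(u - 3) / [-48] = -(1/48)u^3 + (1/16)u^2 + (1/48)u - 1/16
L_1(u) = (u + 3)(u - 1)(u - 3) / [16] = (1/16)u^3 - (1/16)u^2 - (9/16)u + 9/16
L_2(u) = (u + 3)(u + 1)(u - 3) / [-16] = -(1/16)u^3 - (1/16)u^2 + (9/16)u + 9/16
L_3(u) = (u + 3)(u + 1)(u - 1) / [48] = (1/48)u^3 + (1/16)u^2 - (1/48)u - 1/16
P(u) = (-9)·L_0 + 4·L_1 + (-5)·L_2 + (-6)·L_3
  (-9)·L_0(u) = (3/16)u^3 - (9/16)u^2 - (3/16)u + 9/16
  4·L_1(u) = (1/4)u^3 - (1/4)u^2 - (9/4)u + 9/4
  (-5)·L_2(u) = (5/16)u^3 + (5/16)u^2 - (45/16)u - 45/16
  (-6)·L_3(u) = -(1/8)u^3 - (3/8)u^2 + (1/8)u + 3/8
Adding term by term: (5/8)u^3 - (7/8)u^2 - (41/8)u + 3/8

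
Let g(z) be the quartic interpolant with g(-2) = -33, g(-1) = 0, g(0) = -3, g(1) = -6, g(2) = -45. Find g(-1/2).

Evaluate each Lagrange basis at z = -1/2:
L_0(-1/2) = (1/2)·(-1/2)·(-3/2)·(-5/2)/[(-1)·(-2)·(-3)·(-4)] = -5/128
L_1(-1/2) = (3/2)·(-1/2)·(-3/2)·(-5/2)/[(1)·(-1)·(-2)·(-3)] = 15/32
L_2(-1/2) = (3/2)·(1/2)·(-3/2)·(-5/2)/[(2)·(1)·(-1)·(-2)] = 45/64
L_3(-1/2) = (3/2)·(1/2)·(-1/2)·(-5/2)/[(3)·(2)·(1)·(-1)] = -5/32
L_4(-1/2) = (3/2)·(1/2)·(-1/2)·(-3/2)/[(4)·(3)·(2)·(1)] = 3/128
Sum: (-33)·(-5/128) + 0 + (-3)·(45/64) + (-6)·(-5/32) + (-45)·(3/128) = -15/16

-15/16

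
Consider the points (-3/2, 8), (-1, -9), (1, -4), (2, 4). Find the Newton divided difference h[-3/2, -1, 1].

73/5

h[-3/2,-1] = (-9 - 8) / (-1 - (-3/2)) = -34
h[-1,1] = (-4 - (-9)) / (1 - (-1)) = 5/2
h[-3/2,-1,1] = (5/2 - (-34)) / (1 - (-3/2)) = 73/5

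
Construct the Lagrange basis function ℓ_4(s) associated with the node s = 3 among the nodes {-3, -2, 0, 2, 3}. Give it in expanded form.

ℓ_4(s) = (s + 3)(s + 2)s(s - 2) / [(6)·(5)·(3)·(1)]
       = (s^4 + 3s^3 - 4s^2 - 12s) / (90)

ℓ_4(s) = (1/90)s^4 + (1/30)s^3 - (2/45)s^2 - (2/15)s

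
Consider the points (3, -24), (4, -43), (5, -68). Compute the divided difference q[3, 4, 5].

q[3,4] = (-43 - (-24)) / (4 - 3) = -19
q[4,5] = (-68 - (-43)) / (5 - 4) = -25
q[3,4,5] = (-25 - (-19)) / (5 - 3) = -3

-3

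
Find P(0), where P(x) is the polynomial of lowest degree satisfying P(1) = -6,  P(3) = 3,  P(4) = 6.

-12

L_0(0) = (-3)·(-4)/[(-2)·(-3)] = 2
L_1(0) = (-1)·(-4)/[(2)·(-1)] = -2
L_2(0) = (-1)·(-3)/[(3)·(1)] = 1
Sum: (-6)·(2) + 3·(-2) + 6·(1) = -12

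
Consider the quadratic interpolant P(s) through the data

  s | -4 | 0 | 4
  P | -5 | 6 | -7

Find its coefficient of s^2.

-3/4

L_0(s) = s(s - 4) / [32] = (1/32)s^2 - (1/8)s
L_1(s) = (s + 4)(s - 4) / [-16] = -(1/16)s^2 + 1
L_2(s) = (s + 4)s / [32] = (1/32)s^2 + (1/8)s
P(s) = (-5)·L_0 + 6·L_1 + (-7)·L_2
Only the coefficient of s^2 is needed; take it from each L_i and combine:
(-5)·(1/32) + 6·(-1/16) + (-7)·(1/32) = -3/4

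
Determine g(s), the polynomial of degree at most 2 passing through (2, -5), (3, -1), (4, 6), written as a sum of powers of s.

Newton's divided differences:
g[2,3] = (-1 - (-5)) / (3 - 2) = 4
g[3,4] = (6 - (-1)) / (4 - 3) = 7
g[2,3,4] = (7 - 4) / (4 - 2) = 3/2
g(s) = -5 + 4·(s - 2) + (3/2)·(s - 2)(s - 3)
Expanding: g(s) = (3/2)s^2 - (7/2)s - 4

g(s) = (3/2)s^2 - (7/2)s - 4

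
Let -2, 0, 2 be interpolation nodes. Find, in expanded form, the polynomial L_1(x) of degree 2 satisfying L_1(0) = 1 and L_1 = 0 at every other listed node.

L_1(x) = (x + 2)(x - 2) / [(2)·(-2)]
       = (x^2 - 4) / (-4)

L_1(x) = -(1/4)x^2 + 1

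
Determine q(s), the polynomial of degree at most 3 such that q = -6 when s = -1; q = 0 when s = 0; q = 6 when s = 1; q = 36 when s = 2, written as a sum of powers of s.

q(s) = 4s^3 + 2s

L_0(s) = s(s - 1)(s - 2) / [-6] = -(1/6)s^3 + (1/2)s^2 - (1/3)s
L_1(s) = (s + 1)(s - 1)(s - 2) / [2] = (1/2)s^3 - s^2 - (1/2)s + 1
L_2(s) = (s + 1)s(s - 2) / [-2] = -(1/2)s^3 + (1/2)s^2 + s
L_3(s) = (s + 1)s(s - 1) / [6] = (1/6)s^3 - (1/6)s
q(s) = (-6)·L_0 + 0·L_1 + 6·L_2 + 36·L_3
  (-6)·L_0(s) = s^3 - 3s^2 + 2s
  0·L_1(s) = 0
  6·L_2(s) = -3s^3 + 3s^2 + 6s
  36·L_3(s) = 6s^3 - 6s
Adding term by term: 4s^3 + 2s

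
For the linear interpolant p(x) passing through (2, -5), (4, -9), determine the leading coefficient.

-2

The leading coefficient equals the top divided difference p[2,4].
p[2,4] = (-9 - (-5)) / (4 - 2) = -2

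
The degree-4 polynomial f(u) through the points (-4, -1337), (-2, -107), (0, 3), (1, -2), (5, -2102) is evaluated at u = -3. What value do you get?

Evaluate each Lagrange basis at u = -3:
L_0(-3) = (-1)·(-3)·(-4)·(-8)/[(-2)·(-4)·(-5)·(-9)] = 4/15
L_1(-3) = (1)·(-3)·(-4)·(-8)/[(2)·(-2)·(-3)·(-7)] = 8/7
L_2(-3) = (1)·(-1)·(-4)·(-8)/[(4)·(2)·(-1)·(-5)] = -4/5
L_3(-3) = (1)·(-1)·(-3)·(-8)/[(5)·(3)·(1)·(-4)] = 2/5
L_4(-3) = (1)·(-1)·(-3)·(-4)/[(9)·(7)·(5)·(4)] = -1/105
Sum: (-1337)·(4/15) + (-107)·(8/7) + 3·(-4/5) + (-2)·(2/5) + (-2102)·(-1/105) = -462

-462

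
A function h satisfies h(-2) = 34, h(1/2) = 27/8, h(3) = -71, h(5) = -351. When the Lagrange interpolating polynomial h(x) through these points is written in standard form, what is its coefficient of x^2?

1

Build the Lagrange basis polynomials:
L_0(x) = (x - 1/2)(x - 3)(x - 5) / [-175/2] = -(2/175)x^3 + (17/175)x^2 - (38/175)x + 3/35
L_1(x) = (x + 2)(x - 3)(x - 5) / [225/8] = (8/225)x^3 - (16/75)x^2 - (8/225)x + 16/15
L_2(x) = (x + 2)(x - 1/2)(x - 5) / [-25] = -(1/25)x^3 + (7/50)x^2 + (17/50)x - 1/5
L_3(x) = (x + 2)(x - 1/2)(x - 3) / [63] = (1/63)x^3 - (1/42)x^2 - (11/126)x + 1/21
h(x) = 34·L_0 + (27/8)·L_1 + (-71)·L_2 + (-351)·L_3
Only the coefficient of x^2 is needed; take it from each L_i and combine:
34·(17/175) + (27/8)·(-16/75) + (-71)·(7/50) + (-351)·(-1/42) = 1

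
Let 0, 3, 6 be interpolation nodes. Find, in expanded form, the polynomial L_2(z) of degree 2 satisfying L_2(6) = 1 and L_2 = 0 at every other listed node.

L_2(z) = (1/18)z^2 - (1/6)z

L_2(z) = z(z - 3) / [(6)·(3)]
       = (z^2 - 3z) / (18)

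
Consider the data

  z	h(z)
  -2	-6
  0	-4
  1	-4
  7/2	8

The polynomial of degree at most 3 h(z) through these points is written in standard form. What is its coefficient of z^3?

The leading coefficient equals the top divided difference h[-2,0,1,7/2].
h[-2,0] = (-4 - (-6)) / (0 - (-2)) = 1
h[0,1] = (-4 - (-4)) / (1 - 0) = 0
h[1,7/2] = (8 - (-4)) / (7/2 - 1) = 24/5
h[-2,0,1] = (0 - 1) / (1 - (-2)) = -1/3
h[0,1,7/2] = (24/5 - 0) / (7/2 - 0) = 48/35
h[-2,0,1,7/2] = (48/35 - (-1/3)) / (7/2 - (-2)) = 358/1155

358/1155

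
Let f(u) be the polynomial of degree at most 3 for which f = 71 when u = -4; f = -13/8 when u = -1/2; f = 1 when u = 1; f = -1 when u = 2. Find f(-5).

Evaluate each Lagrange basis at u = -5:
L_0(-5) = (-9/2)·(-6)·(-7)/[(-7/2)·(-5)·(-6)] = 9/5
L_1(-5) = (-1)·(-6)·(-7)/[(7/2)·(-3/2)·(-5/2)] = -16/5
L_2(-5) = (-1)·(-9/2)·(-7)/[(5)·(3/2)·(-1)] = 21/5
L_3(-5) = (-1)·(-9/2)·(-6)/[(6)·(5/2)·(1)] = -9/5
Sum: 71·(9/5) + (-13/8)·(-16/5) + 1·(21/5) + (-1)·(-9/5) = 139

139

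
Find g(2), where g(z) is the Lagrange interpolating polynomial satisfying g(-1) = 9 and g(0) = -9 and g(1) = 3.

45

L_0(2) = (2)·(1)/[(-1)·(-2)] = 1
L_1(2) = (3)·(1)/[(1)·(-1)] = -3
L_2(2) = (3)·(2)/[(2)·(1)] = 3
Sum: 9·(1) + (-9)·(-3) + 3·(3) = 45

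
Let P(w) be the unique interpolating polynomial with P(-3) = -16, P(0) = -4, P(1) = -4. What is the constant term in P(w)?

L_0(w) = w(w - 1) / [12] = (1/12)w^2 - (1/12)w
L_1(w) = (w + 3)(w - 1) / [-3] = -(1/3)w^2 - (2/3)w + 1
L_2(w) = (w + 3)w / [4] = (1/4)w^2 + (3/4)w
P(w) = (-16)·L_0 + (-4)·L_1 + (-4)·L_2
Only the constant term is needed; take it from each L_i and combine:
(-16)·(0) + (-4)·(1) + (-4)·(0) = -4

-4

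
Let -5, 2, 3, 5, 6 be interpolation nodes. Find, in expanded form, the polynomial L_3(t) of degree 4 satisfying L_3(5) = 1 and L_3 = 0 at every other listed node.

L_3(t) = -(1/60)t^4 + (1/10)t^3 + (19/60)t^2 - (12/5)t + 3

L_3(t) = (t + 5)(t - 2)(t - 3)(t - 6) / [(10)·(3)·(2)·(-1)]
       = (t^4 - 6t^3 - 19t^2 + 144t - 180) / (-60)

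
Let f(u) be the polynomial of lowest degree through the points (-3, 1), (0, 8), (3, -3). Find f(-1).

Evaluate each Lagrange basis at u = -1:
L_0(-1) = (-1)·(-4)/[(-3)·(-6)] = 2/9
L_1(-1) = (2)·(-4)/[(3)·(-3)] = 8/9
L_2(-1) = (2)·(-1)/[(6)·(3)] = -1/9
Sum: 1·(2/9) + 8·(8/9) + (-3)·(-1/9) = 23/3

23/3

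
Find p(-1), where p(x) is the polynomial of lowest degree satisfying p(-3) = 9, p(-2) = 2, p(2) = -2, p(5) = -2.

-253/140

L_0(-1) = (1)·(-3)·(-6)/[(-1)·(-5)·(-8)] = -9/20
L_1(-1) = (2)·(-3)·(-6)/[(1)·(-4)·(-7)] = 9/7
L_2(-1) = (2)·(1)·(-6)/[(5)·(4)·(-3)] = 1/5
L_3(-1) = (2)·(1)·(-3)/[(8)·(7)·(3)] = -1/28
Sum: 9·(-9/20) + 2·(9/7) + (-2)·(1/5) + (-2)·(-1/28) = -253/140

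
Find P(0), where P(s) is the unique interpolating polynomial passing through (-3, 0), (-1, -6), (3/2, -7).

-109/15

Evaluate each Lagrange basis at s = 0:
L_0(0) = (1)·(-3/2)/[(-2)·(-9/2)] = -1/6
L_1(0) = (3)·(-3/2)/[(2)·(-5/2)] = 9/10
L_2(0) = (3)·(1)/[(9/2)·(5/2)] = 4/15
Sum: 0 + (-6)·(9/10) + (-7)·(4/15) = -109/15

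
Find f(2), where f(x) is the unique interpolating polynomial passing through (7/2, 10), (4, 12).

4

L_0(2) = (-2)/[(-1/2)] = 4
L_1(2) = (-3/2)/[(1/2)] = -3
Sum: 10·(4) + 12·(-3) = 4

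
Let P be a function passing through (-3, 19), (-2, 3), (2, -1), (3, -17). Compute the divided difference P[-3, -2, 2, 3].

P[-3,-2] = (3 - 19) / (-2 - (-3)) = -16
P[-2,2] = (-1 - 3) / (2 - (-2)) = -1
P[2,3] = (-17 - (-1)) / (3 - 2) = -16
P[-3,-2,2] = (-1 - (-16)) / (2 - (-3)) = 3
P[-2,2,3] = (-16 - (-1)) / (3 - (-2)) = -3
P[-3,-2,2,3] = (-3 - 3) / (3 - (-3)) = -1

-1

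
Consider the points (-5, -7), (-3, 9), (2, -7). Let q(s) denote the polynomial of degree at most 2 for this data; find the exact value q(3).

L_0(3) = (6)·(1)/[(-2)·(-7)] = 3/7
L_1(3) = (8)·(1)/[(2)·(-5)] = -4/5
L_2(3) = (8)·(6)/[(7)·(5)] = 48/35
Sum: (-7)·(3/7) + 9·(-4/5) + (-7)·(48/35) = -99/5

-99/5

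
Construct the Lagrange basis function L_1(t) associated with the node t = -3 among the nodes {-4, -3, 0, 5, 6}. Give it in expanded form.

L_1(t) = -(1/216)t^4 + (7/216)t^3 + (7/108)t^2 - (5/9)t

L_1(t) = (t + 4)t(t - 5)(t - 6) / [(1)·(-3)·(-8)·(-9)]
       = (t^4 - 7t^3 - 14t^2 + 120t) / (-216)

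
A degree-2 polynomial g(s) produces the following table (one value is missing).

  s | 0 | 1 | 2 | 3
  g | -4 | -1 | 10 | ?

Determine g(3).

29

The 3 known values determine g uniquely (degree ≤ 2).
Evaluate each Lagrange basis at s = 3:
L_0(3) = (2)·(1)/[(-1)·(-2)] = 1
L_1(3) = (3)·(1)/[(1)·(-1)] = -3
L_2(3) = (3)·(2)/[(2)·(1)] = 3
Sum: (-4)·(1) + (-1)·(-3) + 10·(3) = 29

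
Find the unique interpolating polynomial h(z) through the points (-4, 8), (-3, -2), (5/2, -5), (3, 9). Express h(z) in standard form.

h(z) = (109/231)z^3 + (551/154)z^2 - (1115/462)z - 2210/77

L_0(z) = (z + 3)(z - 5/2)(z - 3) / [-91/2] = -(2/91)z^3 + (5/91)z^2 + (18/91)z - 45/91
L_1(z) = (z + 4)(z - 5/2)(z - 3) / [33] = (1/33)z^3 - (1/22)z^2 - (29/66)z + 10/11
L_2(z) = (z + 4)(z + 3)(z - 3) / [-143/8] = -(8/143)z^3 - (32/143)z^2 + (72/143)z + 288/143
L_3(z) = (z + 4)(z + 3)(z - 5/2) / [21] = (1/21)z^3 + (3/14)z^2 - (11/42)z - 10/7
h(z) = 8·L_0 + (-2)·L_1 + (-5)·L_2 + 9·L_3
  8·L_0(z) = -(16/91)z^3 + (40/91)z^2 + (144/91)z - 360/91
  (-2)·L_1(z) = -(2/33)z^3 + (1/11)z^2 + (29/33)z - 20/11
  (-5)·L_2(z) = (40/143)z^3 + (160/143)z^2 - (360/143)z - 1440/143
  9·L_3(z) = (3/7)z^3 + (27/14)z^2 - (33/14)z - 90/7
Adding term by term: (109/231)z^3 + (551/154)z^2 - (1115/462)z - 2210/77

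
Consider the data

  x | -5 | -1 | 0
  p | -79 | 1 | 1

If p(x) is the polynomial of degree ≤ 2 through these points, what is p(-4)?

Using Newton's divided-difference form:
p[-5,-1] = (1 - (-79)) / (-1 - (-5)) = 20
p[-1,0] = (1 - 1) / (0 - (-1)) = 0
p[-5,-1,0] = (0 - 20) / (0 - (-5)) = -4
p(-4) = -79 + 20·(1) + (-4)·(1)·(-3) = -47

-47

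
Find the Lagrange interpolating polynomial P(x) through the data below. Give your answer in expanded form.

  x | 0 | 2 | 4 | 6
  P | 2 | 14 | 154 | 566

P(x) = 3x^3 - 2x^2 - 2x + 2

L_0(x) = (x - 2)(x - 4)(x - 6) / [-48] = -(1/48)x^3 + (1/4)x^2 - (11/12)x + 1
L_1(x) = x(x - 4)(x - 6) / [16] = (1/16)x^3 - (5/8)x^2 + (3/2)x
L_2(x) = x(x - 2)(x - 6) / [-16] = -(1/16)x^3 + (1/2)x^2 - (3/4)x
L_3(x) = x(x - 2)(x - 4) / [48] = (1/48)x^3 - (1/8)x^2 + (1/6)x
P(x) = 2·L_0 + 14·L_1 + 154·L_2 + 566·L_3
  2·L_0(x) = -(1/24)x^3 + (1/2)x^2 - (11/6)x + 2
  14·L_1(x) = (7/8)x^3 - (35/4)x^2 + 21x
  154·L_2(x) = -(77/8)x^3 + 77x^2 - (231/2)x
  566·L_3(x) = (283/24)x^3 - (283/4)x^2 + (283/3)x
Adding term by term: 3x^3 - 2x^2 - 2x + 2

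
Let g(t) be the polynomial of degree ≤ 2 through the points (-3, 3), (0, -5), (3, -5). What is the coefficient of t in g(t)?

-4/3

Build the Lagrange basis polynomials:
L_0(t) = t(t - 3) / [18] = (1/18)t^2 - (1/6)t
L_1(t) = (t + 3)(t - 3) / [-9] = -(1/9)t^2 + 1
L_2(t) = (t + 3)t / [18] = (1/18)t^2 + (1/6)t
g(t) = 3·L_0 + (-5)·L_1 + (-5)·L_2
Only the coefficient of t is needed; take it from each L_i and combine:
3·(-1/6) + (-5)·(0) + (-5)·(1/6) = -4/3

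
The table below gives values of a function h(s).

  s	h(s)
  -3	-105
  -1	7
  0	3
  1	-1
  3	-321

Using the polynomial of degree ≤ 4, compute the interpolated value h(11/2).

L_0(11/2) = (13/2)·(11/2)·(9/2)·(5/2)/[(-2)·(-3)·(-4)·(-6)] = 715/256
L_1(11/2) = (17/2)·(11/2)·(9/2)·(5/2)/[(2)·(-1)·(-2)·(-4)] = -8415/256
L_2(11/2) = (17/2)·(13/2)·(9/2)·(5/2)/[(3)·(1)·(-1)·(-3)] = 1105/16
L_3(11/2) = (17/2)·(13/2)·(11/2)·(5/2)/[(4)·(2)·(1)·(-2)] = -12155/256
L_4(11/2) = (17/2)·(13/2)·(11/2)·(9/2)/[(6)·(4)·(3)·(2)] = 2431/256
Sum: (-105)·(715/256) + 7·(-8415/256) + 3·(1105/16) + (-1)·(-12155/256) + (-321)·(2431/256) = -53071/16

-53071/16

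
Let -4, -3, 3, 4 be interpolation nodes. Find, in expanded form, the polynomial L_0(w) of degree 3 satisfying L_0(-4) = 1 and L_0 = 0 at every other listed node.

L_0(w) = -(1/56)w^3 + (1/14)w^2 + (9/56)w - 9/14

L_0(w) = (w + 3)(w - 3)(w - 4) / [(-1)·(-7)·(-8)]
       = (w^3 - 4w^2 - 9w + 36) / (-56)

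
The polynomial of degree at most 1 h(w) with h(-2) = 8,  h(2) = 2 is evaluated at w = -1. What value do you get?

13/2

L_0(-1) = (-3)/[(-4)] = 3/4
L_1(-1) = (1)/[(4)] = 1/4
Sum: 8·(3/4) + 2·(1/4) = 13/2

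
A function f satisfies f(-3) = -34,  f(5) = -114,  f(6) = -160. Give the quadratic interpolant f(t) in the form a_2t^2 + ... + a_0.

Newton's divided differences:
f[-3,5] = (-114 - (-34)) / (5 - (-3)) = -10
f[5,6] = (-160 - (-114)) / (6 - 5) = -46
f[-3,5,6] = (-46 - (-10)) / (6 - (-3)) = -4
f(t) = -34 + (-10)·(t + 3) + (-4)·(t + 3)(t - 5)
Expanding: f(t) = -4t^2 - 2t - 4

f(t) = -4t^2 - 2t - 4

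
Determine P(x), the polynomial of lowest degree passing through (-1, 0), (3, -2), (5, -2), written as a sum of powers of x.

P(x) = (1/12)x^2 - (2/3)x - 3/4

L_0(x) = (x - 3)(x - 5) / [24] = (1/24)x^2 - (1/3)x + 5/8
L_1(x) = (x + 1)(x - 5) / [-8] = -(1/8)x^2 + (1/2)x + 5/8
L_2(x) = (x + 1)(x - 3) / [12] = (1/12)x^2 - (1/6)x - 1/4
P(x) = 0·L_0 + (-2)·L_1 + (-2)·L_2
  0·L_0(x) = 0
  (-2)·L_1(x) = (1/4)x^2 - x - 5/4
  (-2)·L_2(x) = -(1/6)x^2 + (1/3)x + 1/2
Adding term by term: (1/12)x^2 - (2/3)x - 3/4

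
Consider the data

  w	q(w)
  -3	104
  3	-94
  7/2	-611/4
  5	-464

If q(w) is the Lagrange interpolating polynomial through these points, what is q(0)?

-4

L_0(0) = (-3)·(-7/2)·(-5)/[(-6)·(-13/2)·(-8)] = 35/208
L_1(0) = (3)·(-7/2)·(-5)/[(6)·(-1/2)·(-2)] = 35/4
L_2(0) = (3)·(-3)·(-5)/[(13/2)·(1/2)·(-3/2)] = -120/13
L_3(0) = (3)·(-3)·(-7/2)/[(8)·(2)·(3/2)] = 21/16
Sum: 104·(35/208) + (-94)·(35/4) + (-611/4)·(-120/13) + (-464)·(21/16) = -4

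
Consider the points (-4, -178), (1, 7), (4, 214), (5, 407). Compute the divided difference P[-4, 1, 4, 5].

P[-4,1] = (7 - (-178)) / (1 - (-4)) = 37
P[1,4] = (214 - 7) / (4 - 1) = 69
P[4,5] = (407 - 214) / (5 - 4) = 193
P[-4,1,4] = (69 - 37) / (4 - (-4)) = 4
P[1,4,5] = (193 - 69) / (5 - 1) = 31
P[-4,1,4,5] = (31 - 4) / (5 - (-4)) = 3

3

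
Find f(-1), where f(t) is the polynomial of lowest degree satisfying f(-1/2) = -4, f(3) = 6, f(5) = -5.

-652/77

Evaluate each Lagrange basis at t = -1:
L_0(-1) = (-4)·(-6)/[(-7/2)·(-11/2)] = 96/77
L_1(-1) = (-1/2)·(-6)/[(7/2)·(-2)] = -3/7
L_2(-1) = (-1/2)·(-4)/[(11/2)·(2)] = 2/11
Sum: (-4)·(96/77) + 6·(-3/7) + (-5)·(2/11) = -652/77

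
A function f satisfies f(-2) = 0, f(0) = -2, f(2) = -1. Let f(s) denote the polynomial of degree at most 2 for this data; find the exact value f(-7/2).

111/32

Evaluate each Lagrange basis at s = -7/2:
L_0(-7/2) = (-7/2)·(-11/2)/[(-2)·(-4)] = 77/32
L_1(-7/2) = (-3/2)·(-11/2)/[(2)·(-2)] = -33/16
L_2(-7/2) = (-3/2)·(-7/2)/[(4)·(2)] = 21/32
Sum: 0 + (-2)·(-33/16) + (-1)·(21/32) = 111/32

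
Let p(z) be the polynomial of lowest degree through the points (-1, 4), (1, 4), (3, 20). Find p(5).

52

Evaluate each Lagrange basis at z = 5:
L_0(5) = (4)·(2)/[(-2)·(-4)] = 1
L_1(5) = (6)·(2)/[(2)·(-2)] = -3
L_2(5) = (6)·(4)/[(4)·(2)] = 3
Sum: 4·(1) + 4·(-3) + 20·(3) = 52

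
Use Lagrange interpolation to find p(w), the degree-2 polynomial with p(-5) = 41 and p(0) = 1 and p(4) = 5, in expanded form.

L_0(w) = w(w - 4) / [45] = (1/45)w^2 - (4/45)w
L_1(w) = (w + 5)(w - 4) / [-20] = -(1/20)w^2 - (1/20)w + 1
L_2(w) = (w + 5)w / [36] = (1/36)w^2 + (5/36)w
p(w) = 41·L_0 + 1·L_1 + 5·L_2
  41·L_0(w) = (41/45)w^2 - (164/45)w
  1·L_1(w) = -(1/20)w^2 - (1/20)w + 1
  5·L_2(w) = (5/36)w^2 + (25/36)w
Adding term by term: w^2 - 3w + 1

p(w) = w^2 - 3w + 1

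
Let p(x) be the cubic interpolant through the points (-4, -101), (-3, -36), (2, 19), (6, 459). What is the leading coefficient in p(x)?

Build the Lagrange basis polynomials:
L_0(x) = (x + 3)(x - 2)(x - 6) / [-60] = -(1/60)x^3 + (1/12)x^2 + (1/5)x - 3/5
L_1(x) = (x + 4)(x - 2)(x - 6) / [45] = (1/45)x^3 - (4/45)x^2 - (4/9)x + 16/15
L_2(x) = (x + 4)(x + 3)(x - 6) / [-120] = -(1/120)x^3 - (1/120)x^2 + (1/4)x + 3/5
L_3(x) = (x + 4)(x + 3)(x - 2) / [360] = (1/360)x^3 + (1/72)x^2 - (1/180)x - 1/15
p(x) = (-101)·L_0 + (-36)·L_1 + 19·L_2 + 459·L_3
Only the coefficient of x^3 is needed; take it from each L_i and combine:
(-101)·(-1/60) + (-36)·(1/45) + 19·(-1/120) + 459·(1/360) = 2

2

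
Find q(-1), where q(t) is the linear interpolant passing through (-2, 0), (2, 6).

Evaluate each Lagrange basis at t = -1:
L_0(-1) = (-3)/[(-4)] = 3/4
L_1(-1) = (1)/[(4)] = 1/4
Sum: 0 + 6·(1/4) = 3/2

3/2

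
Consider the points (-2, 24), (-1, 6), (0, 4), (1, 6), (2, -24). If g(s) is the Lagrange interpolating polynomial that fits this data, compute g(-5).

Evaluate each Lagrange basis at s = -5:
L_0(-5) = (-4)·(-5)·(-6)·(-7)/[(-1)·(-2)·(-3)·(-4)] = 35
L_1(-5) = (-3)·(-5)·(-6)·(-7)/[(1)·(-1)·(-2)·(-3)] = -105
L_2(-5) = (-3)·(-4)·(-6)·(-7)/[(2)·(1)·(-1)·(-2)] = 126
L_3(-5) = (-3)·(-4)·(-5)·(-7)/[(3)·(2)·(1)·(-1)] = -70
L_4(-5) = (-3)·(-4)·(-5)·(-6)/[(4)·(3)·(2)·(1)] = 15
Sum: 24·(35) + 6·(-105) + 4·(126) + 6·(-70) + (-24)·(15) = -66

-66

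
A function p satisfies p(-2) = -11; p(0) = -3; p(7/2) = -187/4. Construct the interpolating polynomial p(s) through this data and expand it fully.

p(s) = -3s^2 - 2s - 3

Newton's divided differences:
p[-2,0] = (-3 - (-11)) / (0 - (-2)) = 4
p[0,7/2] = (-187/4 - (-3)) / (7/2 - 0) = -25/2
p[-2,0,7/2] = (-25/2 - 4) / (7/2 - (-2)) = -3
p(s) = -11 + 4·(s + 2) + (-3)·(s + 2)s
Expanding: p(s) = -3s^2 - 2s - 3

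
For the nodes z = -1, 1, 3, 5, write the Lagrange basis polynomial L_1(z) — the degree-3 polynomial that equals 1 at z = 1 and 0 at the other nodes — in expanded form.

L_1(z) = (1/16)z^3 - (7/16)z^2 + (7/16)z + 15/16

L_1(z) = (z + 1)(z - 3)(z - 5) / [(2)·(-2)·(-4)]
       = (z^3 - 7z^2 + 7z + 15) / (16)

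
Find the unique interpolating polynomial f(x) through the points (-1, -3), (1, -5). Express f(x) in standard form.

f(x) = -x - 4

L_0(x) = (x - 1) / [-2] = -(1/2)x + 1/2
L_1(x) = (x + 1) / [2] = (1/2)x + 1/2
f(x) = (-3)·L_0 + (-5)·L_1
  (-3)·L_0(x) = (3/2)x - 3/2
  (-5)·L_1(x) = -(5/2)x - 5/2
Adding term by term: -x - 4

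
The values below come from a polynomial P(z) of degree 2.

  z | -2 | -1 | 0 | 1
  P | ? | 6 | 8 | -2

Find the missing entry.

-8

The 3 known values determine P uniquely (degree ≤ 2).
L_0(-2) = (-2)·(-3)/[(-1)·(-2)] = 3
L_1(-2) = (-1)·(-3)/[(1)·(-1)] = -3
L_2(-2) = (-1)·(-2)/[(2)·(1)] = 1
Sum: 6·(3) + 8·(-3) + (-2)·(1) = -8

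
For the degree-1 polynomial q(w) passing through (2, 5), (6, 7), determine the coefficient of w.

1/2

The leading coefficient equals the top divided difference q[2,6].
q[2,6] = (7 - 5) / (6 - 2) = 1/2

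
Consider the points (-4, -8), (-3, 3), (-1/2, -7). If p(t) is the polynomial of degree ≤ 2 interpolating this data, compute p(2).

Evaluate each Lagrange basis at t = 2:
L_0(2) = (5)·(5/2)/[(-1)·(-7/2)] = 25/7
L_1(2) = (6)·(5/2)/[(1)·(-5/2)] = -6
L_2(2) = (6)·(5)/[(7/2)·(5/2)] = 24/7
Sum: (-8)·(25/7) + 3·(-6) + (-7)·(24/7) = -494/7

-494/7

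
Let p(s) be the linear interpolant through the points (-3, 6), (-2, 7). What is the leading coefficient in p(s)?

1

Build the Lagrange basis polynomials:
L_0(s) = (s + 2) / [-1] = -s - 2
L_1(s) = (s + 3) / [1] = s + 3
p(s) = 6·L_0 + 7·L_1
Only the coefficient of s is needed; take it from each L_i and combine:
6·(-1) + 7·(1) = 1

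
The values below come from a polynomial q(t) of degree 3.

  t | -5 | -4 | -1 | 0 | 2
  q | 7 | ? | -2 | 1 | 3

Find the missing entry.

The 4 known values determine q uniquely (degree ≤ 3).
L_0(-4) = (-3)·(-4)·(-6)/[(-4)·(-5)·(-7)] = 18/35
L_1(-4) = (1)·(-4)·(-6)/[(4)·(-1)·(-3)] = 2
L_2(-4) = (1)·(-3)·(-6)/[(5)·(1)·(-2)] = -9/5
L_3(-4) = (1)·(-3)·(-4)/[(7)·(3)·(2)] = 2/7
Sum: 7·(18/35) + (-2)·(2) + 1·(-9/5) + 3·(2/7) = -47/35

-47/35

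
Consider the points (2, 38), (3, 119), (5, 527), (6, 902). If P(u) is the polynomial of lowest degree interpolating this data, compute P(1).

L_0(1) = (-2)·(-4)·(-5)/[(-1)·(-3)·(-4)] = 10/3
L_1(1) = (-1)·(-4)·(-5)/[(1)·(-2)·(-3)] = -10/3
L_2(1) = (-1)·(-2)·(-5)/[(3)·(2)·(-1)] = 5/3
L_3(1) = (-1)·(-2)·(-4)/[(4)·(3)·(1)] = -2/3
Sum: 38·(10/3) + 119·(-10/3) + 527·(5/3) + 902·(-2/3) = 7

7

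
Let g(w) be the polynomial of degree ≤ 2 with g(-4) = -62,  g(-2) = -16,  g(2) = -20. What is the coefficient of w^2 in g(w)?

-4

L_0(w) = (w + 2)(w - 2) / [12] = (1/12)w^2 - 1/3
L_1(w) = (w + 4)(w - 2) / [-8] = -(1/8)w^2 - (1/4)w + 1
L_2(w) = (w + 4)(w + 2) / [24] = (1/24)w^2 + (1/4)w + 1/3
g(w) = (-62)·L_0 + (-16)·L_1 + (-20)·L_2
Only the coefficient of w^2 is needed; take it from each L_i and combine:
(-62)·(1/12) + (-16)·(-1/8) + (-20)·(1/24) = -4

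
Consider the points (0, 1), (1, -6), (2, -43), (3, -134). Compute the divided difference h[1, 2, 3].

h[1,2] = (-43 - (-6)) / (2 - 1) = -37
h[2,3] = (-134 - (-43)) / (3 - 2) = -91
h[1,2,3] = (-91 - (-37)) / (3 - 1) = -27

-27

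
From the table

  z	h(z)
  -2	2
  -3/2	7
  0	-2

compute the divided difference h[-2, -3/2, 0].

h[-2,-3/2] = (7 - 2) / (-3/2 - (-2)) = 10
h[-3/2,0] = (-2 - 7) / (0 - (-3/2)) = -6
h[-2,-3/2,0] = (-6 - 10) / (0 - (-2)) = -8

-8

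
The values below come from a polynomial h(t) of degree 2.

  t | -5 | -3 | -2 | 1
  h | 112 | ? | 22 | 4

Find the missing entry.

44

The 3 known values determine h uniquely (degree ≤ 2).
Evaluate each Lagrange basis at t = -3:
L_0(-3) = (-1)·(-4)/[(-3)·(-6)] = 2/9
L_1(-3) = (2)·(-4)/[(3)·(-3)] = 8/9
L_2(-3) = (2)·(-1)/[(6)·(3)] = -1/9
Sum: 112·(2/9) + 22·(8/9) + 4·(-1/9) = 44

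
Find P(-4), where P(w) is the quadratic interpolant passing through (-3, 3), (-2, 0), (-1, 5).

14

Using Newton's divided-difference form:
P[-3,-2] = (0 - 3) / (-2 - (-3)) = -3
P[-2,-1] = (5 - 0) / (-1 - (-2)) = 5
P[-3,-2,-1] = (5 - (-3)) / (-1 - (-3)) = 4
P(-4) = 3 + (-3)·(-1) + 4·(-1)·(-2) = 14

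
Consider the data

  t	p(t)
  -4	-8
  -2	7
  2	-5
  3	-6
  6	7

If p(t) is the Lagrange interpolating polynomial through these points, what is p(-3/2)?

L_0(-3/2) = (1/2)·(-7/2)·(-9/2)·(-15/2)/[(-2)·(-6)·(-7)·(-10)] = -9/128
L_1(-3/2) = (5/2)·(-7/2)·(-9/2)·(-15/2)/[(2)·(-4)·(-5)·(-8)] = 945/1024
L_2(-3/2) = (5/2)·(1/2)·(-9/2)·(-15/2)/[(6)·(4)·(-1)·(-4)] = 225/512
L_3(-3/2) = (5/2)·(1/2)·(-7/2)·(-15/2)/[(7)·(5)·(1)·(-3)] = -5/16
L_4(-3/2) = (5/2)·(1/2)·(-7/2)·(-9/2)/[(10)·(8)·(4)·(3)] = 21/1024
Sum: (-8)·(-9/128) + 7·(945/1024) + (-5)·(225/512) + (-6)·(-5/16) + 7·(21/1024) = 219/32

219/32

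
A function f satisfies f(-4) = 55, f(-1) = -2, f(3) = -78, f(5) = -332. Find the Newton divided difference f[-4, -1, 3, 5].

-2

f[-4,-1] = (-2 - 55) / (-1 - (-4)) = -19
f[-1,3] = (-78 - (-2)) / (3 - (-1)) = -19
f[3,5] = (-332 - (-78)) / (5 - 3) = -127
f[-4,-1,3] = (-19 - (-19)) / (3 - (-4)) = 0
f[-1,3,5] = (-127 - (-19)) / (5 - (-1)) = -18
f[-4,-1,3,5] = (-18 - 0) / (5 - (-4)) = -2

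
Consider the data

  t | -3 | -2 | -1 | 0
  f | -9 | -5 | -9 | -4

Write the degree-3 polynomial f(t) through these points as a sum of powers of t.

Newton's divided differences:
f[-3,-2] = (-5 - (-9)) / (-2 - (-3)) = 4
f[-2,-1] = (-9 - (-5)) / (-1 - (-2)) = -4
f[-1,0] = (-4 - (-9)) / (0 - (-1)) = 5
f[-3,-2,-1] = (-4 - 4) / (-1 - (-3)) = -4
f[-2,-1,0] = (5 - (-4)) / (0 - (-2)) = 9/2
f[-3,-2,-1,0] = (9/2 - (-4)) / (0 - (-3)) = 17/6
f(t) = -9 + 4·(t + 3) + (-4)·(t + 3)(t + 2) + (17/6)·(t + 3)(t + 2)(t + 1)
Expanding: f(t) = (17/6)t^3 + 13t^2 + (91/6)t - 4

f(t) = (17/6)t^3 + 13t^2 + (91/6)t - 4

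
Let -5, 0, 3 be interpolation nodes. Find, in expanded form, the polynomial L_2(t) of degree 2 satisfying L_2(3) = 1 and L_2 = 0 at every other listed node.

L_2(t) = (1/24)t^2 + (5/24)t

L_2(t) = (t + 5)t / [(8)·(3)]
       = (t^2 + 5t) / (24)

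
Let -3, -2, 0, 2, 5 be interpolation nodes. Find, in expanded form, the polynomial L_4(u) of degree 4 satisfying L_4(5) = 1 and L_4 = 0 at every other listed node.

L_4(u) = (u + 3)(u + 2)u(u - 2) / [(8)·(7)·(5)·(3)]
       = (u^4 + 3u^3 - 4u^2 - 12u) / (840)

L_4(u) = (1/840)u^4 + (1/280)u^3 - (1/210)u^2 - (1/70)u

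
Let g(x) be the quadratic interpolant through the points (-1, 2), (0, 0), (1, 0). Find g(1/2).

-1/4

Using Newton's divided-difference form:
g[-1,0] = (0 - 2) / (0 - (-1)) = -2
g[0,1] = (0 - 0) / (1 - 0) = 0
g[-1,0,1] = (0 - (-2)) / (1 - (-1)) = 1
g(1/2) = 2 + (-2)·(3/2) + 1·(3/2)·(1/2) = -1/4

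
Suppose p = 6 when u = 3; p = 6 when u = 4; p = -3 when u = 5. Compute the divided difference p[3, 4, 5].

p[3,4] = (6 - 6) / (4 - 3) = 0
p[4,5] = (-3 - 6) / (5 - 4) = -9
p[3,4,5] = (-9 - 0) / (5 - 3) = -9/2

-9/2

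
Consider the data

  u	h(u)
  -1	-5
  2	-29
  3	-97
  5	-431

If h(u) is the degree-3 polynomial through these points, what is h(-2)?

3

L_0(-2) = (-4)·(-5)·(-7)/[(-3)·(-4)·(-6)] = 35/18
L_1(-2) = (-1)·(-5)·(-7)/[(3)·(-1)·(-3)] = -35/9
L_2(-2) = (-1)·(-4)·(-7)/[(4)·(1)·(-2)] = 7/2
L_3(-2) = (-1)·(-4)·(-5)/[(6)·(3)·(2)] = -5/9
Sum: (-5)·(35/18) + (-29)·(-35/9) + (-97)·(7/2) + (-431)·(-5/9) = 3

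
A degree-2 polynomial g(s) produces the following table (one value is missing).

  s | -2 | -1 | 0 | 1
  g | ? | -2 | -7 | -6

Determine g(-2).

The 3 known values determine g uniquely (degree ≤ 2).
Evaluate each Lagrange basis at s = -2:
L_0(-2) = (-2)·(-3)/[(-1)·(-2)] = 3
L_1(-2) = (-1)·(-3)/[(1)·(-1)] = -3
L_2(-2) = (-1)·(-2)/[(2)·(1)] = 1
Sum: (-2)·(3) + (-7)·(-3) + (-6)·(1) = 9

9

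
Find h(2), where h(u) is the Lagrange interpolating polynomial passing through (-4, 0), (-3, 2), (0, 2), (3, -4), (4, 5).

-263/56

L_0(2) = (5)·(2)·(-1)·(-2)/[(-1)·(-4)·(-7)·(-8)] = 5/56
L_1(2) = (6)·(2)·(-1)·(-2)/[(1)·(-3)·(-6)·(-7)] = -4/21
L_2(2) = (6)·(5)·(-1)·(-2)/[(4)·(3)·(-3)·(-4)] = 5/12
L_3(2) = (6)·(5)·(2)·(-2)/[(7)·(6)·(3)·(-1)] = 20/21
L_4(2) = (6)·(5)·(2)·(-1)/[(8)·(7)·(4)·(1)] = -15/56
Sum: 0 + 2·(-4/21) + 2·(5/12) + (-4)·(20/21) + 5·(-15/56) = -263/56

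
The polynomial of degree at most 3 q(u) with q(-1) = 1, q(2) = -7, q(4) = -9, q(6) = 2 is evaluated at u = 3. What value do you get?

-127/14

Evaluate each Lagrange basis at u = 3:
L_0(3) = (1)·(-1)·(-3)/[(-3)·(-5)·(-7)] = -1/35
L_1(3) = (4)·(-1)·(-3)/[(3)·(-2)·(-4)] = 1/2
L_2(3) = (4)·(1)·(-3)/[(5)·(2)·(-2)] = 3/5
L_3(3) = (4)·(1)·(-1)/[(7)·(4)·(2)] = -1/14
Sum: 1·(-1/35) + (-7)·(1/2) + (-9)·(3/5) + 2·(-1/14) = -127/14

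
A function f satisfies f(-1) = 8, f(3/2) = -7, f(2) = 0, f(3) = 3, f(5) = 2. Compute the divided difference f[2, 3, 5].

f[2,3] = (3 - 0) / (3 - 2) = 3
f[3,5] = (2 - 3) / (5 - 3) = -1/2
f[2,3,5] = (-1/2 - 3) / (5 - 2) = -7/6

-7/6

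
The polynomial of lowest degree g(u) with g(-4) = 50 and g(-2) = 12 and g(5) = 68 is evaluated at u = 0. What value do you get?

-2

Using Newton's divided-difference form:
g[-4,-2] = (12 - 50) / (-2 - (-4)) = -19
g[-2,5] = (68 - 12) / (5 - (-2)) = 8
g[-4,-2,5] = (8 - (-19)) / (5 - (-4)) = 3
g(0) = 50 + (-19)·(4) + 3·(4)·(2) = -2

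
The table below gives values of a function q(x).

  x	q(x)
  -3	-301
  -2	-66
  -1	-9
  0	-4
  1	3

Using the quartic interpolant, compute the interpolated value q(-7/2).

-8709/16

L_0(-7/2) = (-3/2)·(-5/2)·(-7/2)·(-9/2)/[(-1)·(-2)·(-3)·(-4)] = 315/128
L_1(-7/2) = (-1/2)·(-5/2)·(-7/2)·(-9/2)/[(1)·(-1)·(-2)·(-3)] = -105/32
L_2(-7/2) = (-1/2)·(-3/2)·(-7/2)·(-9/2)/[(2)·(1)·(-1)·(-2)] = 189/64
L_3(-7/2) = (-1/2)·(-3/2)·(-5/2)·(-9/2)/[(3)·(2)·(1)·(-1)] = -45/32
L_4(-7/2) = (-1/2)·(-3/2)·(-5/2)·(-7/2)/[(4)·(3)·(2)·(1)] = 35/128
Sum: (-301)·(315/128) + (-66)·(-105/32) + (-9)·(189/64) + (-4)·(-45/32) + 3·(35/128) = -8709/16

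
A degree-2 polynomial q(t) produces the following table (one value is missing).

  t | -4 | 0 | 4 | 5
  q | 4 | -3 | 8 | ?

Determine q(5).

The 3 known values determine q uniquely (degree ≤ 2).
L_0(5) = (5)·(1)/[(-4)·(-8)] = 5/32
L_1(5) = (9)·(1)/[(4)·(-4)] = -9/16
L_2(5) = (9)·(5)/[(8)·(4)] = 45/32
Sum: 4·(5/32) + (-3)·(-9/16) + 8·(45/32) = 217/16

217/16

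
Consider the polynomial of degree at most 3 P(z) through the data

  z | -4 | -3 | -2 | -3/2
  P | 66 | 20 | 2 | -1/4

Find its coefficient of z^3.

-2

The leading coefficient equals the top divided difference P[-4,-3,-2,-3/2].
P[-4,-3] = (20 - 66) / (-3 - (-4)) = -46
P[-3,-2] = (2 - 20) / (-2 - (-3)) = -18
P[-2,-3/2] = (-1/4 - 2) / (-3/2 - (-2)) = -9/2
P[-4,-3,-2] = (-18 - (-46)) / (-2 - (-4)) = 14
P[-3,-2,-3/2] = (-9/2 - (-18)) / (-3/2 - (-3)) = 9
P[-4,-3,-2,-3/2] = (9 - 14) / (-3/2 - (-4)) = -2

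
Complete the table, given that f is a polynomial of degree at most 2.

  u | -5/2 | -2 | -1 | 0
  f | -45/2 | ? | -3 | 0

The 3 known values determine f uniquely (degree ≤ 2).
Evaluate each Lagrange basis at u = -2:
L_0(-2) = (-1)·(-2)/[(-3/2)·(-5/2)] = 8/15
L_1(-2) = (1/2)·(-2)/[(3/2)·(-1)] = 2/3
L_2(-2) = (1/2)·(-1)/[(5/2)·(1)] = -1/5
Sum: (-45/2)·(8/15) + (-3)·(2/3) + 0 = -14

-14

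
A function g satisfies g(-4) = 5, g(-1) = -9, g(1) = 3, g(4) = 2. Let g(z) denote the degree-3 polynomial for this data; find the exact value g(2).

Using Newton's divided-difference form:
g[-4,-1] = (-9 - 5) / (-1 - (-4)) = -14/3
g[-1,1] = (3 - (-9)) / (1 - (-1)) = 6
g[1,4] = (2 - 3) / (4 - 1) = -1/3
g[-4,-1,1] = (6 - (-14/3)) / (1 - (-4)) = 32/15
g[-1,1,4] = (-1/3 - 6) / (4 - (-1)) = -19/15
g[-4,-1,1,4] = (-19/15 - 32/15) / (4 - (-4)) = -17/40
g(2) = 5 + (-14/3)·(6) + (32/15)·(6)·(3) + (-17/40)·(6)·(3)·(1) = 31/4

31/4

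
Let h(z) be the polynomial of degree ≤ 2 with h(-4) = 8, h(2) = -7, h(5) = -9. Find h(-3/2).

Using Newton's divided-difference form:
h[-4,2] = (-7 - 8) / (2 - (-4)) = -5/2
h[2,5] = (-9 - (-7)) / (5 - 2) = -2/3
h[-4,2,5] = (-2/3 - (-5/2)) / (5 - (-4)) = 11/54
h(-3/2) = 8 + (-5/2)·(5/2) + (11/54)·(5/2)·(-7/2) = -7/216

-7/216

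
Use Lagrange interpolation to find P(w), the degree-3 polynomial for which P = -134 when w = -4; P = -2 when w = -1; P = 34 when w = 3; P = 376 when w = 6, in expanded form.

P(w) = 2w^3 - w^2 - 3w - 2

Build the Lagrange basis polynomials:
L_0(w) = (w + 1)(w - 3)(w - 6) / [-210] = -(1/210)w^3 + (4/105)w^2 - (3/70)w - 3/35
L_1(w) = (w + 4)(w - 3)(w - 6) / [84] = (1/84)w^3 - (5/84)w^2 - (3/14)w + 6/7
L_2(w) = (w + 4)(w + 1)(w - 6) / [-84] = -(1/84)w^3 + (1/84)w^2 + (13/42)w + 2/7
L_3(w) = (w + 4)(w + 1)(w - 3) / [210] = (1/210)w^3 + (1/105)w^2 - (11/210)w - 2/35
P(w) = (-134)·L_0 + (-2)·L_1 + 34·L_2 + 376·L_3
  (-134)·L_0(w) = (67/105)w^3 - (536/105)w^2 + (201/35)w + 402/35
  (-2)·L_1(w) = -(1/42)w^3 + (5/42)w^2 + (3/7)w - 12/7
  34·L_2(w) = -(17/42)w^3 + (17/42)w^2 + (221/21)w + 68/7
  376·L_3(w) = (188/105)w^3 + (376/105)w^2 - (2068/105)w - 752/35
Adding term by term: 2w^3 - w^2 - 3w - 2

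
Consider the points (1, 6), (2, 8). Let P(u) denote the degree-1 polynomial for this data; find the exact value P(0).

4

L_0(0) = (-2)/[(-1)] = 2
L_1(0) = (-1)/[(1)] = -1
Sum: 6·(2) + 8·(-1) = 4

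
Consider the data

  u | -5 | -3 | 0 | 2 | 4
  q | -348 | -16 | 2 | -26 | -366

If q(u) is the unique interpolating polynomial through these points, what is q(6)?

L_0(6) = (9)·(6)·(4)·(2)/[(-2)·(-5)·(-7)·(-9)] = 24/35
L_1(6) = (11)·(6)·(4)·(2)/[(2)·(-3)·(-5)·(-7)] = -88/35
L_2(6) = (11)·(9)·(4)·(2)/[(5)·(3)·(-2)·(-4)] = 33/5
L_3(6) = (11)·(9)·(6)·(2)/[(7)·(5)·(2)·(-2)] = -297/35
L_4(6) = (11)·(9)·(6)·(4)/[(9)·(7)·(4)·(2)] = 33/7
Sum: (-348)·(24/35) + (-16)·(-88/35) + 2·(33/5) + (-26)·(-297/35) + (-366)·(33/7) = -1690

-1690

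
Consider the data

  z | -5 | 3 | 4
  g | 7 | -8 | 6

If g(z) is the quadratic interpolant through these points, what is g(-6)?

99/4

Using Newton's divided-difference form:
g[-5,3] = (-8 - 7) / (3 - (-5)) = -15/8
g[3,4] = (6 - (-8)) / (4 - 3) = 14
g[-5,3,4] = (14 - (-15/8)) / (4 - (-5)) = 127/72
g(-6) = 7 + (-15/8)·(-1) + (127/72)·(-1)·(-9) = 99/4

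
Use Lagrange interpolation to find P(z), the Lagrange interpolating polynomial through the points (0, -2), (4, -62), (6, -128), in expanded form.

P(z) = -3z^2 - 3z - 2

L_0(z) = (z - 4)(z - 6) / [24] = (1/24)z^2 - (5/12)z + 1
L_1(z) = z(z - 6) / [-8] = -(1/8)z^2 + (3/4)z
L_2(z) = z(z - 4) / [12] = (1/12)z^2 - (1/3)z
P(z) = (-2)·L_0 + (-62)·L_1 + (-128)·L_2
  (-2)·L_0(z) = -(1/12)z^2 + (5/6)z - 2
  (-62)·L_1(z) = (31/4)z^2 - (93/2)z
  (-128)·L_2(z) = -(32/3)z^2 + (128/3)z
Adding term by term: -3z^2 - 3z - 2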